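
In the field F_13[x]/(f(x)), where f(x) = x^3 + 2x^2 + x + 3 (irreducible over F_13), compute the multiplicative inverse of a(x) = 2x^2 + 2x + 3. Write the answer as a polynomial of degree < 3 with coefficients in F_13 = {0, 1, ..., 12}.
a(x)^(-1) ≡ 3x^2 + 9x + 8 (mod f(x))

Since f is irreducible over F_13, F_13[x]/(f) is a field and a(x) ≠ 0 has an inverse. Apply the extended Euclidean algorithm to f(x) and a(x) in F_13[x]: f(x) = (7x + 7)·a(x) + (5x + 8);  a(x) = (3x + 6)·(5x + 8) + (7). The last nonzero remainder is the constant 7 = gcd(f, a) in F_13. Back-substituting through the division chain expresses 7 = s(x)·a(x) + t(x)·f(x) with s(x) ≡ 8x^2 + 11x + 4 (mod f), so (8x^2 + 11x + 4)·a(x) ≡ 7 (mod f). Multiplying by 7^(-1) ≡ 2 in F_13 gives a(x)^(-1) ≡ 2·(8x^2 + 11x + 4) ≡ 3x^2 + 9x + 8 (mod f). Check: (2x^2 + 2x + 3)·(3x^2 + 9x + 8) = 6x^4 + 11x^3 + 4x^2 + 4x + 11 ≡ 1 (mod x^3 + 2x^2 + x + 3).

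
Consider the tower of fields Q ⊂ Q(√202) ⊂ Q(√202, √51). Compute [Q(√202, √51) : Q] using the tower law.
[Q(√202, √51) : Q] = 4

[Q(√202):Q] = 2 (min poly x^2 - 202, irreducible since 202 is squarefree > 1). For the top step, suppose √51 ∈ Q(√202), say √51 = c + d√202 with c, d ∈ Q. Squaring: 51 = c^2 + 202d^2 + 2cd√202. Since √202 ∉ Q this forces 2cd = 0. If d = 0 then √51 = c ∈ Q, contradicting 51 squarefree > 1. If c = 0 then 51 = 202d^2, so 202·51 = (202d)^2 is a perfect square in Q — but 202·51 = 10302 is not a perfect square (since 202 and 51 are distinct squarefree integers). Contradiction. Hence √51 ∉ Q(√202), so x^2 - 51 stays irreducible over Q(√202) and [Q(√202, √51) : Q(√202)] = 2. By the tower law, [Q(√202, √51) : Q] = 2 · 2 = 4.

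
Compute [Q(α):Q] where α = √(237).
[Q(α):Q] = 2

[Q(α):Q] equals the degree of the minimal polynomial of α. Here α^2 = 237 and x^2 - 237 is irreducible (d = 237 is squarefree, ≠ 1, hence not a square), so deg(m_α) = 2. Thus [Q(α):Q] = 2.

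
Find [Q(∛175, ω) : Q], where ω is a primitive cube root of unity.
[Q(∛175, ω) : Q] = 6

[Q(∛175):Q] = 3 (min poly x^3 - 175, irreducible since 175 is not a perfect cube). [Q(ω):Q] = 2 (min poly x^2 + x + 1). Since Q(∛175) ⊂ R and ω ∉ R, we have ω ∉ Q(∛175), so x^2 + x + 1 remains irreducible over Q(∛175) and [Q(∛175, ω) : Q(∛175)] = 2. By the tower law, [Q(∛175, ω) : Q] = 3 · 2 = 6. (In fact Q(∛175, ω) is the splitting field of x^3 - 175 over Q.)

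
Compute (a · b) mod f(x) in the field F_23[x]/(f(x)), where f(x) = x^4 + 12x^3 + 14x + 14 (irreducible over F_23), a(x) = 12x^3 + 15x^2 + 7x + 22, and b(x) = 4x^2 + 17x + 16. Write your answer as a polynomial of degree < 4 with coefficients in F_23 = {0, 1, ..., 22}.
a · b ≡ 10x^3 + 5x^2 + 19x + 5 (mod f(x))

Multiply in F_23[x]: a(x)·b(x) = (12x^3 + 15x^2 + 7x + 22)·(4x^2 + 17x + 16) = 2x^5 + 11x^4 + 15x^3 + 10x^2 + 3x + 7. This has degree ≥ 4, so divide by f(x) over F_23: 2x^5 + 11x^4 + 15x^3 + 10x^2 + 3x + 7 = (2x + 10)·(x^4 + 12x^3 + 14x + 14) + (10x^3 + 5x^2 + 19x + 5). Hence a·b ≡ 10x^3 + 5x^2 + 19x + 5 (mod f). (F_23[x]/(f) is a field with 23^4 = 279841 elements since f is irreducible of degree 4.)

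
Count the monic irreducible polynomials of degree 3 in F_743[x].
There are 136723888 monic irreducible polynomials of degree 3 over F_743

Each element of F_{743^3} that lies in no proper subfield is a root of exactly one monic irreducible of degree 3 over F_743, and each such polynomial has 3 distinct roots in F_{743^3}. By Möbius inversion the count is N_743(3) = (1/3) Σ_{d|3} μ(3/d) · 743^d = (1/3)(μ(3)·743^1 + μ(1)·743^3) = 410171664/3 = 136723888.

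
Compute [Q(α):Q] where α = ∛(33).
[Q(α):Q] = 3

The minimal polynomial of α is x^3 - 33, irreducible over Q since 33 is not a perfect cube (so x^3 - 33 has no rational root). Hence [Q(α):Q] = deg(m_α) = 3.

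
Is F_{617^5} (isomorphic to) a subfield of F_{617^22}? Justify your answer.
No: F_{617^5} is not a subfield of F_{617^22}

F_{p^m} embeds in F_{p^n} iff m | n. Here 5 ∤ 22 (since 22 = 4·5 + 2 with remainder 2 ≠ 0), so F_{617^5} is not a subfield of F_{617^22}. Equivalently: if it were, the tower law would give 5 = [F_{617^5}:F_617] dividing [F_{617^22}:F_617] = 22, contradiction.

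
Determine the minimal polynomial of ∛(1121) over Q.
m_α(x) = x^3 - 1121

α satisfies α^3 = 1121, so x^3 - 1121 annihilates α. By the rational root test, a rational root p/q (in lowest terms) of x^3 - 1121 would satisfy p^3 = 1121 q^3, forcing q = 1 and p^3 = 1121; but 1121 is not a perfect cube, contradiction. A monic cubic over Q with no rational root is irreducible (any nontrivial factorization would include a linear factor). Hence x^3 - 1121 is the minimal polynomial of α, and in particular [Q(α):Q] = 3.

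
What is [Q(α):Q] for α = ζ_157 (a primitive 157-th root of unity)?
[Q(α):Q] = 156

The minimal polynomial of ζ_157 over Q is the 157-th cyclotomic polynomial Φ_157(x), which is irreducible over Q and has degree φ(157) = 156. Hence [Q(α):Q] = φ(157) = 156.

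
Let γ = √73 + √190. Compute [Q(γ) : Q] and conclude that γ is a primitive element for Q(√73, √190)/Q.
[Q(γ) : Q] = 4 (equivalently, Q(γ) = Q(√73, √190))

Obviously Q(γ) ⊆ Q(√73, √190), and [Q(√73, √190):Q] = 4 (since 73, 190 are distinct squarefree integers > 1 with 13870 not a perfect square). To show equality we compute the minimal polynomial of γ. From γ = √73 + √190: γ^2 = 73 + 2√(13870) + 190 = 263 + 2√(13870), so γ^2 - 263 = 2√(13870); squaring, (γ^2 - 263)^2 = 4·13870, i.e. γ^4 - 526γ^2 + 69169 - 55480 = 0, i.e. γ^4 - 526γ^2 + 13689 = 0. So γ is a root of x^4 - 526x^2 + 13689. This polynomial is irreducible over Q: it has no rational root (each ±√73 ± √190 is irrational), and any factorization into two quadratics over Q would force √(13870) ∈ Q (pairing opposite roots) or √73, √190 ∈ Q (other pairings), all impossible. Hence [Q(γ):Q] = 4 = [Q(√73, √190):Q], so Q(γ) = Q(√73, √190).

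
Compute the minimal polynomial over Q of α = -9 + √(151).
m_α(x) = x^2 + 18x - 70

From α + 9 = √(151), squaring gives (α + 9)^2 = 151, i.e. α^2 + 18α + 81 = 151, so α^2 + 18α - 70 = 0. The discriminant of x^2 + 18x - 70 is (18)^2 - 4·(-70) = 324 + 280 = 604, and 4·(151) is not a perfect square in Q since 151 is squarefree and ≠ 1. Hence x^2 + 18x - 70 is irreducible over Q and is the minimal polynomial of α.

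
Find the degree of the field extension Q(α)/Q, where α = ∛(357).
[Q(α):Q] = 3

The minimal polynomial of α is x^3 - 357, irreducible over Q since 357 is not a perfect cube (so x^3 - 357 has no rational root). Hence [Q(α):Q] = deg(m_α) = 3.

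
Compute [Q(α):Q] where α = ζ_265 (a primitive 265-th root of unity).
[Q(α):Q] = 208

The minimal polynomial of ζ_265 over Q is the 265-th cyclotomic polynomial Φ_265(x), which is irreducible over Q and has degree φ(265) = 208. Hence [Q(α):Q] = φ(265) = 208.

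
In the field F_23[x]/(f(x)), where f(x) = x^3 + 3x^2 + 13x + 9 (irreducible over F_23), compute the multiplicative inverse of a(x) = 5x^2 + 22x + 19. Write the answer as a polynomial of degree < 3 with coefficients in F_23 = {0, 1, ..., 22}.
a(x)^(-1) ≡ 13x^2 + 4x + 3 (mod f(x))

Since f is irreducible over F_23, F_23[x]/(f) is a field and a(x) ≠ 0 has an inverse. Apply the extended Euclidean algorithm to f(x) and a(x) in F_23[x]: f(x) = (14x + 8)·a(x) + (8x + 18);  a(x) = (15x + 15)·(8x + 18) + (2). The last nonzero remainder is the constant 2 = gcd(f, a) in F_23. Back-substituting through the division chain expresses 2 = s(x)·a(x) + t(x)·f(x) with s(x) ≡ 3x^2 + 8x + 6 (mod f), so (3x^2 + 8x + 6)·a(x) ≡ 2 (mod f). Multiplying by 2^(-1) ≡ 12 in F_23 gives a(x)^(-1) ≡ 12·(3x^2 + 8x + 6) ≡ 13x^2 + 4x + 3 (mod f). Check: (5x^2 + 22x + 19)·(13x^2 + 4x + 3) = 19x^4 + 7x^3 + 5x^2 + 4x + 11 ≡ 1 (mod x^3 + 3x^2 + 13x + 9).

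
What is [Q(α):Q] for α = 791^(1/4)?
[Q(α):Q] = 4

α is a root of x^4 - 791. By Eisenstein's criterion at the prime p = 7 (which divides the constant term 791 but p^2 = 49 does not, since 791 is squarefree), x^4 - 791 is irreducible over Q. Hence [Q(α):Q] = 4.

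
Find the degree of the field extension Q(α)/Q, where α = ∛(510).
[Q(α):Q] = 3

The minimal polynomial of α is x^3 - 510, irreducible over Q since 510 is not a perfect cube (so x^3 - 510 has no rational root). Hence [Q(α):Q] = deg(m_α) = 3.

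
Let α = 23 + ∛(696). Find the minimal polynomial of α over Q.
m_α(x) = x^3 - 69x^2 + 1587x - 12863

Set β = α - 23 = ∛(696), so β^3 = 696. Then (α - 23)^3 - 696 = 0, i.e. α is a root of g(x) = (x - 23)^3 - 696 = x^3 - 69x^2 + 1587x - 12863. Since g(x) = h(x - 23) where h(x) = x^3 - 696, and h is irreducible over Q (because 696 is not a perfect cube, so h has no rational root, and a monic cubic with no rational root is irreducible), g is also irreducible (irreducibility is preserved under the substitution x → x - 23). Hence m_α(x) = x^3 - 69x^2 + 1587x - 12863.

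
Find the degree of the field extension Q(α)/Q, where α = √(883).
[Q(α):Q] = 2

[Q(α):Q] equals the degree of the minimal polynomial of α. Here α^2 = 883 and x^2 - 883 is irreducible (d = 883 is squarefree, ≠ 1, hence not a square), so deg(m_α) = 2. Thus [Q(α):Q] = 2.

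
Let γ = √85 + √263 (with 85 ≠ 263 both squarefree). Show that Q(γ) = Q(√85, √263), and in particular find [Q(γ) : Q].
[Q(γ) : Q] = 4 (equivalently, Q(γ) = Q(√85, √263))

Obviously Q(γ) ⊆ Q(√85, √263), and [Q(√85, √263):Q] = 4 (since 85, 263 are distinct squarefree integers > 1 with 22355 not a perfect square). To show equality we compute the minimal polynomial of γ. From γ = √85 + √263: γ^2 = 85 + 2√(22355) + 263 = 348 + 2√(22355), so γ^2 - 348 = 2√(22355); squaring, (γ^2 - 348)^2 = 4·22355, i.e. γ^4 - 696γ^2 + 121104 - 89420 = 0, i.e. γ^4 - 696γ^2 + 31684 = 0. So γ is a root of x^4 - 696x^2 + 31684. This polynomial is irreducible over Q: it has no rational root (each ±√85 ± √263 is irrational), and any factorization into two quadratics over Q would force √(22355) ∈ Q (pairing opposite roots) or √85, √263 ∈ Q (other pairings), all impossible. Hence [Q(γ):Q] = 4 = [Q(√85, √263):Q], so Q(γ) = Q(√85, √263).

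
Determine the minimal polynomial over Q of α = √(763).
m_α(x) = x^2 - 763

α satisfies α^2 - 763 = 0, so x^2 - 763 annihilates α. Since d = 763 is squarefree and ≠ 1, it is not a perfect square in Q, so x^2 - 763 has no rational root and is therefore irreducible over Q (a degree-2 polynomial over a field is irreducible iff it has no root). Hence m_α(x) = x^2 - 763.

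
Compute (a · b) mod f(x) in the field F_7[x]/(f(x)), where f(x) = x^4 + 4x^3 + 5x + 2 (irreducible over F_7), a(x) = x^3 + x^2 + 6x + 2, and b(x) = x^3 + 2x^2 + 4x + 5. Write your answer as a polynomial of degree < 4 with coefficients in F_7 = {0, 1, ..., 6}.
a · b ≡ 3x^3 + x^2 + 2x + 6 (mod f(x))

Multiply in F_7[x]: a(x)·b(x) = (x^3 + x^2 + 6x + 2)·(x^3 + 2x^2 + 4x + 5) = x^6 + 3x^5 + 5x^4 + 2x^3 + 5x^2 + 3x + 3. This has degree ≥ 4, so divide by f(x) over F_7: x^6 + 3x^5 + 5x^4 + 2x^3 + 5x^2 + 3x + 3 = (x^2 + 6x + 2)·(x^4 + 4x^3 + 5x + 2) + (3x^3 + x^2 + 2x + 6). Hence a·b ≡ 3x^3 + x^2 + 2x + 6 (mod f). (F_7[x]/(f) is a field with 7^4 = 2401 elements since f is irreducible of degree 4.)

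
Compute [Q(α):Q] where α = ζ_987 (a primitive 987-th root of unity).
[Q(α):Q] = 552

The minimal polynomial of ζ_987 over Q is the 987-th cyclotomic polynomial Φ_987(x), which is irreducible over Q and has degree φ(987) = 552. Hence [Q(α):Q] = φ(987) = 552.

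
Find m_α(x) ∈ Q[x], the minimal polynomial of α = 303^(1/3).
m_α(x) = x^3 - 303

α satisfies α^3 = 303, so x^3 - 303 annihilates α. By the rational root test, a rational root p/q (in lowest terms) of x^3 - 303 would satisfy p^3 = 303 q^3, forcing q = 1 and p^3 = 303; but 303 is not a perfect cube, contradiction. A monic cubic over Q with no rational root is irreducible (any nontrivial factorization would include a linear factor). Hence x^3 - 303 is the minimal polynomial of α, and in particular [Q(α):Q] = 3.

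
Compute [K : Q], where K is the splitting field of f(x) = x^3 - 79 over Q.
[K : Q] = 6

The roots of x^3 - 79 are ∛79, ω∛79, ω^2∛79 where ω = e^(2πi/3) is a primitive cube root of unity, so K = Q(∛79, ω). Now [Q(∛79):Q] = 3 (since 79 is not a perfect cube, x^3 - 79 is irreducible) and [Q(ω):Q] = 2. Both 2 and 3 divide [K:Q], and [K:Q] ≤ 3·2 = 6, so [K:Q] = 6. (Equivalently: Q(∛79) ⊂ R but ω ∉ R, so [K : Q(∛79)] = 2.)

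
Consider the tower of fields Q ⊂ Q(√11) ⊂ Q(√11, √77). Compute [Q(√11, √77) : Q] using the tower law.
[Q(√11, √77) : Q] = 4

[Q(√11):Q] = 2 (min poly x^2 - 11, irreducible since 11 is squarefree > 1). For the top step, suppose √77 ∈ Q(√11), say √77 = c + d√11 with c, d ∈ Q. Squaring: 77 = c^2 + 11d^2 + 2cd√11. Since √11 ∉ Q this forces 2cd = 0. If d = 0 then √77 = c ∈ Q, contradicting 77 squarefree > 1. If c = 0 then 77 = 11d^2, so 11·77 = (11d)^2 is a perfect square in Q — but 11·77 = 847 is not a perfect square (since 11 and 77 are distinct squarefree integers). Contradiction. Hence √77 ∉ Q(√11), so x^2 - 77 stays irreducible over Q(√11) and [Q(√11, √77) : Q(√11)] = 2. By the tower law, [Q(√11, √77) : Q] = 2 · 2 = 4.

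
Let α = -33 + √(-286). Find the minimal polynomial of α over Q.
m_α(x) = x^2 + 66x + 1375

From α + 33 = √(-286), squaring gives (α + 33)^2 = -286, i.e. α^2 + 66α + 1089 = -286, so α^2 + 66α + 1375 = 0. The discriminant of x^2 + 66x + 1375 is (66)^2 - 4·(1375) = 4356 - 5500 = -1144, and 4·(-286) is not a perfect square in Q since -286 is squarefree and ≠ 1. Hence x^2 + 66x + 1375 is irreducible over Q and is the minimal polynomial of α.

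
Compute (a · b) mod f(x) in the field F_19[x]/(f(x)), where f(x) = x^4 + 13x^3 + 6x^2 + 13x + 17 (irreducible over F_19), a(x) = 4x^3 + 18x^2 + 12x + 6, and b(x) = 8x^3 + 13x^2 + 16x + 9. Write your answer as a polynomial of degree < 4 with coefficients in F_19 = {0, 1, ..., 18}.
a · b ≡ 6x^3 + 13x^2 + 10x + 3 (mod f(x))

Multiply in F_19[x]: a(x)·b(x) = (4x^3 + 18x^2 + 12x + 6)·(8x^3 + 13x^2 + 16x + 9) = 13x^6 + 6x^5 + 14x^4 + 15x^3 + 14x^2 + 14x + 16. This has degree ≥ 4, so divide by f(x) over F_19: 13x^6 + 6x^5 + 14x^4 + 15x^3 + 14x^2 + 14x + 16 = (13x^2 + 8x + 3)·(x^4 + 13x^3 + 6x^2 + 13x + 17) + (6x^3 + 13x^2 + 10x + 3). Hence a·b ≡ 6x^3 + 13x^2 + 10x + 3 (mod f). (F_19[x]/(f) is a field with 19^4 = 130321 elements since f is irreducible of degree 4.)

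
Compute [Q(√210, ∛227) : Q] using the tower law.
[Q(√210, ∛227) : Q] = 6

Let L = Q(√210, ∛227). Since Q(√210) ⊂ L and [Q(√210):Q] = 2, the tower law gives 2 | [L:Q]. Likewise Q(∛227) ⊂ L with [Q(∛227):Q] = 3 (because 227 is not a perfect cube), so 3 | [L:Q]. As gcd(2,3) = 1, [L:Q] is divisible by 6. Conversely L is generated over Q by √210 and ∛227, so [L:Q] ≤ 2·3 = 6. Therefore [Q(√210, ∛227) : Q] = 6.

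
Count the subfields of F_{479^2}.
F_{479^2} has 2 subfields

The subfields of F_{p^n} are exactly the fields F_{p^d} for d | n (each is the fixed field of the unique index-d subgroup of Gal(F_{p^n}/F_p) ≅ Z/nZ). The divisors of n = 2 are {1, 2}, giving 2 subfields: F_{479^1}, F_{479^2}.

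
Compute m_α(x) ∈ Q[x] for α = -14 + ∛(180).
m_α(x) = x^3 + 42x^2 + 588x + 2564

Set β = α + 14 = ∛(180), so β^3 = 180. Then (α + 14)^3 - 180 = 0, i.e. α is a root of g(x) = (x + 14)^3 - 180 = x^3 + 42x^2 + 588x + 2564. Since g(x) = h(x + 14) where h(x) = x^3 - 180, and h is irreducible over Q (because 180 is not a perfect cube, so h has no rational root, and a monic cubic with no rational root is irreducible), g is also irreducible (irreducibility is preserved under the substitution x → x + 14). Hence m_α(x) = x^3 + 42x^2 + 588x + 2564.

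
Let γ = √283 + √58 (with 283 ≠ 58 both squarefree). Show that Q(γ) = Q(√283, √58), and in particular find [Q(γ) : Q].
[Q(γ) : Q] = 4 (equivalently, Q(γ) = Q(√283, √58))

Obviously Q(γ) ⊆ Q(√283, √58), and [Q(√283, √58):Q] = 4 (since 283, 58 are distinct squarefree integers > 1 with 16414 not a perfect square). To show equality we compute the minimal polynomial of γ. From γ = √283 + √58: γ^2 = 283 + 2√(16414) + 58 = 341 + 2√(16414), so γ^2 - 341 = 2√(16414); squaring, (γ^2 - 341)^2 = 4·16414, i.e. γ^4 - 682γ^2 + 116281 - 65656 = 0, i.e. γ^4 - 682γ^2 + 50625 = 0. So γ is a root of x^4 - 682x^2 + 50625. This polynomial is irreducible over Q: it has no rational root (each ±√283 ± √58 is irrational), and any factorization into two quadratics over Q would force √(16414) ∈ Q (pairing opposite roots) or √283, √58 ∈ Q (other pairings), all impossible. Hence [Q(γ):Q] = 4 = [Q(√283, √58):Q], so Q(γ) = Q(√283, √58).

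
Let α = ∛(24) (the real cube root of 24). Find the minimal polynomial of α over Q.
m_α(x) = x^3 - 24

α satisfies α^3 = 24, so x^3 - 24 annihilates α. By the rational root test, a rational root p/q (in lowest terms) of x^3 - 24 would satisfy p^3 = 24 q^3, forcing q = 1 and p^3 = 24; but 24 is not a perfect cube, contradiction. A monic cubic over Q with no rational root is irreducible (any nontrivial factorization would include a linear factor). Hence x^3 - 24 is the minimal polynomial of α, and in particular [Q(α):Q] = 3.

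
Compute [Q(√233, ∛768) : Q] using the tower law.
[Q(√233, ∛768) : Q] = 6

Let L = Q(√233, ∛768). Since Q(√233) ⊂ L and [Q(√233):Q] = 2, the tower law gives 2 | [L:Q]. Likewise Q(∛768) ⊂ L with [Q(∛768):Q] = 3 (because 768 is not a perfect cube), so 3 | [L:Q]. As gcd(2,3) = 1, [L:Q] is divisible by 6. Conversely L is generated over Q by √233 and ∛768, so [L:Q] ≤ 2·3 = 6. Therefore [Q(√233, ∛768) : Q] = 6.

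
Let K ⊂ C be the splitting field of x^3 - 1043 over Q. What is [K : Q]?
[K : Q] = 6

The roots of x^3 - 1043 are ∛1043, ω∛1043, ω^2∛1043 where ω = e^(2πi/3) is a primitive cube root of unity, so K = Q(∛1043, ω). Now [Q(∛1043):Q] = 3 (since 1043 is not a perfect cube, x^3 - 1043 is irreducible) and [Q(ω):Q] = 2. Both 2 and 3 divide [K:Q], and [K:Q] ≤ 3·2 = 6, so [K:Q] = 6. (Equivalently: Q(∛1043) ⊂ R but ω ∉ R, so [K : Q(∛1043)] = 2.)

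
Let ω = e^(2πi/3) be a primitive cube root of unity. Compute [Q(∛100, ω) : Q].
[Q(∛100, ω) : Q] = 6

[Q(∛100):Q] = 3 (min poly x^3 - 100, irreducible since 100 is not a perfect cube). [Q(ω):Q] = 2 (min poly x^2 + x + 1). Since Q(∛100) ⊂ R and ω ∉ R, we have ω ∉ Q(∛100), so x^2 + x + 1 remains irreducible over Q(∛100) and [Q(∛100, ω) : Q(∛100)] = 2. By the tower law, [Q(∛100, ω) : Q] = 3 · 2 = 6. (In fact Q(∛100, ω) is the splitting field of x^3 - 100 over Q.)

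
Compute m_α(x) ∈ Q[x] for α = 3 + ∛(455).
m_α(x) = x^3 - 9x^2 + 27x - 482

Set β = α - 3 = ∛(455), so β^3 = 455. Then (α - 3)^3 - 455 = 0, i.e. α is a root of g(x) = (x - 3)^3 - 455 = x^3 - 9x^2 + 27x - 482. Since g(x) = h(x - 3) where h(x) = x^3 - 455, and h is irreducible over Q (because 455 is not a perfect cube, so h has no rational root, and a monic cubic with no rational root is irreducible), g is also irreducible (irreducibility is preserved under the substitution x → x - 3). Hence m_α(x) = x^3 - 9x^2 + 27x - 482.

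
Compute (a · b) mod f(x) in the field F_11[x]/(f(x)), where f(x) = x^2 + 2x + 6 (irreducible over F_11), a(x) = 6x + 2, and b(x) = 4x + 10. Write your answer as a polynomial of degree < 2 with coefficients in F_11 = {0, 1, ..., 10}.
a · b ≡ 9x + 8 (mod f(x))

Multiply in F_11[x]: a(x)·b(x) = (6x + 2)·(4x + 10) = 2x^2 + 2x + 9. This has degree ≥ 2, so divide by f(x) over F_11: 2x^2 + 2x + 9 = (2)·(x^2 + 2x + 6) + (9x + 8). Hence a·b ≡ 9x + 8 (mod f). (F_11[x]/(f) is a field with 11^2 = 121 elements since f is irreducible of degree 2.)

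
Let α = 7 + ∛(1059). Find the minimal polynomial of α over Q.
m_α(x) = x^3 - 21x^2 + 147x - 1402

Set β = α - 7 = ∛(1059), so β^3 = 1059. Then (α - 7)^3 - 1059 = 0, i.e. α is a root of g(x) = (x - 7)^3 - 1059 = x^3 - 21x^2 + 147x - 1402. Since g(x) = h(x - 7) where h(x) = x^3 - 1059, and h is irreducible over Q (because 1059 is not a perfect cube, so h has no rational root, and a monic cubic with no rational root is irreducible), g is also irreducible (irreducibility is preserved under the substitution x → x - 7). Hence m_α(x) = x^3 - 21x^2 + 147x - 1402.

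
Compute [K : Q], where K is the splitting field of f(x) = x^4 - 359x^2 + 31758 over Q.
[K : Q] = 4

Solving the quadratic in x^2: x^2 = (359 ± √(359^2 - 4·31758))/2 = (359 ± √1849)/2 = (359 ± 43)/2, giving x^2 = 201 or x^2 = 158. So f(x) = (x^2 - 201)(x^2 - 158) and the roots of f are ±√201, ±√158. Hence the splitting field is K = Q(√201, √158). Since 201 and 158 are distinct squarefree integers > 1, their product 31758 is not a perfect square, so √158 ∉ Q(√201). By the tower law [K:Q] = [Q(√201,√158):Q(√201)] · [Q(√201):Q] = 2 · 2 = 4.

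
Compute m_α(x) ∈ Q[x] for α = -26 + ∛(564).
m_α(x) = x^3 + 78x^2 + 2028x + 17012

Set β = α + 26 = ∛(564), so β^3 = 564. Then (α + 26)^3 - 564 = 0, i.e. α is a root of g(x) = (x + 26)^3 - 564 = x^3 + 78x^2 + 2028x + 17012. Since g(x) = h(x + 26) where h(x) = x^3 - 564, and h is irreducible over Q (because 564 is not a perfect cube, so h has no rational root, and a monic cubic with no rational root is irreducible), g is also irreducible (irreducibility is preserved under the substitution x → x + 26). Hence m_α(x) = x^3 + 78x^2 + 2028x + 17012.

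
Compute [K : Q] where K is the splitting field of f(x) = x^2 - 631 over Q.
[K : Q] = 2

f(x) = x^2 - 631 factors as (x - √631)(x + √631). The splitting field is K = Q(√631). Since 631 is squarefree and > 1, it is not a perfect square, so x^2 - 631 is irreducible over Q and [Q(√631) : Q] = 2. Hence [K : Q] = 2.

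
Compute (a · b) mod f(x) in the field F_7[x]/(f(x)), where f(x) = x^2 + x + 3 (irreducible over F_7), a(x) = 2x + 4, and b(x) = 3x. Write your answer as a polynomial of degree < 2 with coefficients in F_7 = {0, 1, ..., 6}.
a · b ≡ 6x + 3 (mod f(x))

Multiply in F_7[x]: a(x)·b(x) = (2x + 4)·(3x) = 6x^2 + 5x. This has degree ≥ 2, so divide by f(x) over F_7: 6x^2 + 5x = (6)·(x^2 + x + 3) + (6x + 3). Hence a·b ≡ 6x + 3 (mod f). (F_7[x]/(f) is a field with 7^2 = 49 elements since f is irreducible of degree 2.)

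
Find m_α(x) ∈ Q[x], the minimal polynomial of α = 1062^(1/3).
m_α(x) = x^3 - 1062

α satisfies α^3 = 1062, so x^3 - 1062 annihilates α. By the rational root test, a rational root p/q (in lowest terms) of x^3 - 1062 would satisfy p^3 = 1062 q^3, forcing q = 1 and p^3 = 1062; but 1062 is not a perfect cube, contradiction. A monic cubic over Q with no rational root is irreducible (any nontrivial factorization would include a linear factor). Hence x^3 - 1062 is the minimal polynomial of α, and in particular [Q(α):Q] = 3.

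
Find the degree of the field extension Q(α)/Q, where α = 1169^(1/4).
[Q(α):Q] = 4

α is a root of x^4 - 1169. By Eisenstein's criterion at the prime p = 7 (which divides the constant term 1169 but p^2 = 49 does not, since 1169 is squarefree), x^4 - 1169 is irreducible over Q. Hence [Q(α):Q] = 4.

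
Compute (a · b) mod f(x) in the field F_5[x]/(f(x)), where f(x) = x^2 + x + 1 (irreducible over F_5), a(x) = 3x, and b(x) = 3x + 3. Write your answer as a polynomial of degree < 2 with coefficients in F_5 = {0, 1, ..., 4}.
a · b ≡ 1 (mod f(x))

Multiply in F_5[x]: a(x)·b(x) = (3x)·(3x + 3) = 4x^2 + 4x. This has degree ≥ 2, so divide by f(x) over F_5: 4x^2 + 4x = (4)·(x^2 + x + 1) + (1). Hence a·b ≡ 1 (mod f). (F_5[x]/(f) is a field with 5^2 = 25 elements since f is irreducible of degree 2.)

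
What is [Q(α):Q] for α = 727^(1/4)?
[Q(α):Q] = 4

α is a root of x^4 - 727. By Eisenstein's criterion at the prime p = 727 (which divides the constant term 727 but p^2 = 528529 does not, since 727 is squarefree), x^4 - 727 is irreducible over Q. Hence [Q(α):Q] = 4.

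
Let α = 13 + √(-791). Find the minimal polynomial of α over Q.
m_α(x) = x^2 - 26x + 960

From α - 13 = √(-791), squaring gives (α - 13)^2 = -791, i.e. α^2 - 26α + 169 = -791, so α^2 - 26α + 960 = 0. The discriminant of x^2 - 26x + 960 is (-26)^2 - 4·(960) = 676 - 3840 = -3164, and 4·(-791) is not a perfect square in Q since -791 is squarefree and ≠ 1. Hence x^2 - 26x + 960 is irreducible over Q and is the minimal polynomial of α.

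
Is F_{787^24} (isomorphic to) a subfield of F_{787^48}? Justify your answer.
Yes: F_{787^24} is a subfield of F_{787^48}

F_{p^m} embeds in F_{p^n} iff m | n (since F_{p^n} is the splitting field of x^(p^n) - x, and F_{p^m} ⊂ F_{p^n} forces p^n to be a power of p^m, i.e. m | n; conversely if m | n then every root of x^(p^m) - x is a root of x^(p^n) - x). Here 24 | 48 (since 48 = 2·24), so F_{787^24} is a subfield of F_{787^48}, and [F_{787^48} : F_{787^24}] = 48/24 = 2.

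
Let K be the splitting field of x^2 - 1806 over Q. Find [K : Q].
[K : Q] = 2

f(x) = x^2 - 1806 factors as (x - √1806)(x + √1806). The splitting field is K = Q(√1806). Since 1806 is squarefree and > 1, it is not a perfect square, so x^2 - 1806 is irreducible over Q and [Q(√1806) : Q] = 2. Hence [K : Q] = 2.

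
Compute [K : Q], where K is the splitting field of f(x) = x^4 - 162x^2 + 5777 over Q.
[K : Q] = 4

Solving the quadratic in x^2: x^2 = (162 ± √(162^2 - 4·5777))/2 = (162 ± √3136)/2 = (162 ± 56)/2, giving x^2 = 109 or x^2 = 53. So f(x) = (x^2 - 109)(x^2 - 53) and the roots of f are ±√109, ±√53. Hence the splitting field is K = Q(√109, √53). Since 109 and 53 are distinct squarefree integers > 1, their product 5777 is not a perfect square, so √53 ∉ Q(√109). By the tower law [K:Q] = [Q(√109,√53):Q(√109)] · [Q(√109):Q] = 2 · 2 = 4.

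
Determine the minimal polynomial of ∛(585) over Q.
m_α(x) = x^3 - 585

α satisfies α^3 = 585, so x^3 - 585 annihilates α. By the rational root test, a rational root p/q (in lowest terms) of x^3 - 585 would satisfy p^3 = 585 q^3, forcing q = 1 and p^3 = 585; but 585 is not a perfect cube, contradiction. A monic cubic over Q with no rational root is irreducible (any nontrivial factorization would include a linear factor). Hence x^3 - 585 is the minimal polynomial of α, and in particular [Q(α):Q] = 3.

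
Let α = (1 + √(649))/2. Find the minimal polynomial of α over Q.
m_α(x) = x^2 - x - 162

From 2α - 1 = √(649), squaring gives (2α - 1)^2 = 649, i.e. 4α^2 - 4α + 1 = 649, so α^2 - α + (1 - 649)/4 = 0. Since 649 ≡ 1 (mod 4), (1 - 649)/4 = -162 ∈ Z. The polynomial x^2 - x - 162 has discriminant 1 - 4·(-162) = 649, which is not a perfect square in Q (d = 649 is squarefree and ≠ 1), so x^2 - x - 162 is irreducible over Q. It is the minimal polynomial of α.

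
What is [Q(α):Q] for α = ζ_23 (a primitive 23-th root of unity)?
[Q(α):Q] = 22

The minimal polynomial of ζ_23 over Q is the 23-th cyclotomic polynomial Φ_23(x), which is irreducible over Q and has degree φ(23) = 22. Hence [Q(α):Q] = φ(23) = 22.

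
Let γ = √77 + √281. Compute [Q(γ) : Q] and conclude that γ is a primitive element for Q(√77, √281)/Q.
[Q(γ) : Q] = 4 (equivalently, Q(γ) = Q(√77, √281))

Obviously Q(γ) ⊆ Q(√77, √281), and [Q(√77, √281):Q] = 4 (since 77, 281 are distinct squarefree integers > 1 with 21637 not a perfect square). To show equality we compute the minimal polynomial of γ. From γ = √77 + √281: γ^2 = 77 + 2√(21637) + 281 = 358 + 2√(21637), so γ^2 - 358 = 2√(21637); squaring, (γ^2 - 358)^2 = 4·21637, i.e. γ^4 - 716γ^2 + 128164 - 86548 = 0, i.e. γ^4 - 716γ^2 + 41616 = 0. So γ is a root of x^4 - 716x^2 + 41616. This polynomial is irreducible over Q: it has no rational root (each ±√77 ± √281 is irrational), and any factorization into two quadratics over Q would force √(21637) ∈ Q (pairing opposite roots) or √77, √281 ∈ Q (other pairings), all impossible. Hence [Q(γ):Q] = 4 = [Q(√77, √281):Q], so Q(γ) = Q(√77, √281).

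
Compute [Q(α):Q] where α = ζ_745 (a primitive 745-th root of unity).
[Q(α):Q] = 592

The minimal polynomial of ζ_745 over Q is the 745-th cyclotomic polynomial Φ_745(x), which is irreducible over Q and has degree φ(745) = 592. Hence [Q(α):Q] = φ(745) = 592.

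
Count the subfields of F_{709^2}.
F_{709^2} has 2 subfields

The subfields of F_{p^n} are exactly the fields F_{p^d} for d | n (each is the fixed field of the unique index-d subgroup of Gal(F_{p^n}/F_p) ≅ Z/nZ). The divisors of n = 2 are {1, 2}, giving 2 subfields: F_{709^1}, F_{709^2}.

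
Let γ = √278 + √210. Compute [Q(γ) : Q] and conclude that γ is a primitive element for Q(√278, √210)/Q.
[Q(γ) : Q] = 4 (equivalently, Q(γ) = Q(√278, √210))

Obviously Q(γ) ⊆ Q(√278, √210), and [Q(√278, √210):Q] = 4 (since 278, 210 are distinct squarefree integers > 1 with 58380 not a perfect square). To show equality we compute the minimal polynomial of γ. From γ = √278 + √210: γ^2 = 278 + 2√(58380) + 210 = 488 + 2√(58380), so γ^2 - 488 = 2√(58380); squaring, (γ^2 - 488)^2 = 4·58380, i.e. γ^4 - 976γ^2 + 238144 - 233520 = 0, i.e. γ^4 - 976γ^2 + 4624 = 0. So γ is a root of x^4 - 976x^2 + 4624. This polynomial is irreducible over Q: it has no rational root (each ±√278 ± √210 is irrational), and any factorization into two quadratics over Q would force √(58380) ∈ Q (pairing opposite roots) or √278, √210 ∈ Q (other pairings), all impossible. Hence [Q(γ):Q] = 4 = [Q(√278, √210):Q], so Q(γ) = Q(√278, √210).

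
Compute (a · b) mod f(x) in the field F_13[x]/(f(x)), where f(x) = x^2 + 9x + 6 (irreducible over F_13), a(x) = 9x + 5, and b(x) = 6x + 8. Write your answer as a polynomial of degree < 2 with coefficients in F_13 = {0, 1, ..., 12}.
a · b ≡ 6x + 2 (mod f(x))

Multiply in F_13[x]: a(x)·b(x) = (9x + 5)·(6x + 8) = 2x^2 + 11x + 1. This has degree ≥ 2, so divide by f(x) over F_13: 2x^2 + 11x + 1 = (2)·(x^2 + 9x + 6) + (6x + 2). Hence a·b ≡ 6x + 2 (mod f). (F_13[x]/(f) is a field with 13^2 = 169 elements since f is irreducible of degree 2.)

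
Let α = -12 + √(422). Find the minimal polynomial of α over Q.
m_α(x) = x^2 + 24x - 278

From α + 12 = √(422), squaring gives (α + 12)^2 = 422, i.e. α^2 + 24α + 144 = 422, so α^2 + 24α - 278 = 0. The discriminant of x^2 + 24x - 278 is (24)^2 - 4·(-278) = 576 + 1112 = 1688, and 4·(422) is not a perfect square in Q since 422 is squarefree and ≠ 1. Hence x^2 + 24x - 278 is irreducible over Q and is the minimal polynomial of α.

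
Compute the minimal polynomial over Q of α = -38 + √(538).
m_α(x) = x^2 + 76x + 906

From α + 38 = √(538), squaring gives (α + 38)^2 = 538, i.e. α^2 + 76α + 1444 = 538, so α^2 + 76α + 906 = 0. The discriminant of x^2 + 76x + 906 is (76)^2 - 4·(906) = 5776 - 3624 = 2152, and 4·(538) is not a perfect square in Q since 538 is squarefree and ≠ 1. Hence x^2 + 76x + 906 is irreducible over Q and is the minimal polynomial of α.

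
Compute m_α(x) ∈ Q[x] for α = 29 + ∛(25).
m_α(x) = x^3 - 87x^2 + 2523x - 24414

Set β = α - 29 = ∛(25), so β^3 = 25. Then (α - 29)^3 - 25 = 0, i.e. α is a root of g(x) = (x - 29)^3 - 25 = x^3 - 87x^2 + 2523x - 24414. Since g(x) = h(x - 29) where h(x) = x^3 - 25, and h is irreducible over Q (because 25 is not a perfect cube, so h has no rational root, and a monic cubic with no rational root is irreducible), g is also irreducible (irreducibility is preserved under the substitution x → x - 29). Hence m_α(x) = x^3 - 87x^2 + 2523x - 24414.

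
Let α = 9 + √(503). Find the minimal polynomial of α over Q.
m_α(x) = x^2 - 18x - 422

From α - 9 = √(503), squaring gives (α - 9)^2 = 503, i.e. α^2 - 18α + 81 = 503, so α^2 - 18α - 422 = 0. The discriminant of x^2 - 18x - 422 is (-18)^2 - 4·(-422) = 324 + 1688 = 2012, and 4·(503) is not a perfect square in Q since 503 is squarefree and ≠ 1. Hence x^2 - 18x - 422 is irreducible over Q and is the minimal polynomial of α.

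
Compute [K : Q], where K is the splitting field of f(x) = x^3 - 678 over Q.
[K : Q] = 6

The roots of x^3 - 678 are ∛678, ω∛678, ω^2∛678 where ω = e^(2πi/3) is a primitive cube root of unity, so K = Q(∛678, ω). Now [Q(∛678):Q] = 3 (since 678 is not a perfect cube, x^3 - 678 is irreducible) and [Q(ω):Q] = 2. Both 2 and 3 divide [K:Q], and [K:Q] ≤ 3·2 = 6, so [K:Q] = 6. (Equivalently: Q(∛678) ⊂ R but ω ∉ R, so [K : Q(∛678)] = 2.)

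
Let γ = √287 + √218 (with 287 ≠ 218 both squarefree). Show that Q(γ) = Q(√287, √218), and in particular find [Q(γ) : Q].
[Q(γ) : Q] = 4 (equivalently, Q(γ) = Q(√287, √218))

Obviously Q(γ) ⊆ Q(√287, √218), and [Q(√287, √218):Q] = 4 (since 287, 218 are distinct squarefree integers > 1 with 62566 not a perfect square). To show equality we compute the minimal polynomial of γ. From γ = √287 + √218: γ^2 = 287 + 2√(62566) + 218 = 505 + 2√(62566), so γ^2 - 505 = 2√(62566); squaring, (γ^2 - 505)^2 = 4·62566, i.e. γ^4 - 1010γ^2 + 255025 - 250264 = 0, i.e. γ^4 - 1010γ^2 + 4761 = 0. So γ is a root of x^4 - 1010x^2 + 4761. This polynomial is irreducible over Q: it has no rational root (each ±√287 ± √218 is irrational), and any factorization into two quadratics over Q would force √(62566) ∈ Q (pairing opposite roots) or √287, √218 ∈ Q (other pairings), all impossible. Hence [Q(γ):Q] = 4 = [Q(√287, √218):Q], so Q(γ) = Q(√287, √218).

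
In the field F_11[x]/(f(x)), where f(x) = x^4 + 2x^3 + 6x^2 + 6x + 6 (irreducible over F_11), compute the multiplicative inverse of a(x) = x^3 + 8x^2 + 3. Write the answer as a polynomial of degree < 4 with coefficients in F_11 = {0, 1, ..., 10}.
a(x)^(-1) ≡ 3x^3 + 7x^2 + 7x + 5 (mod f(x))

Since f is irreducible over F_11, F_11[x]/(f) is a field and a(x) ≠ 0 has an inverse. Apply the extended Euclidean algorithm to f(x) and a(x) in F_11[x]: f(x) = (x + 5)·a(x) + (10x^2 + 3x + 2);  a(x) = (10x)·(10x^2 + 3x + 2) + (2x + 3);  (10x^2 + 3x + 2) = (5x + 5)·(2x + 3) + (9). The last nonzero remainder is the constant 9 = gcd(f, a) in F_11. Back-substituting through the division chain expresses 9 = s(x)·a(x) + t(x)·f(x) with s(x) ≡ 5x^3 + 8x^2 + 8x + 1 (mod f), so (5x^3 + 8x^2 + 8x + 1)·a(x) ≡ 9 (mod f). Multiplying by 9^(-1) ≡ 5 in F_11 gives a(x)^(-1) ≡ 5·(5x^3 + 8x^2 + 8x + 1) ≡ 3x^3 + 7x^2 + 7x + 5 (mod f). Check: (x^3 + 8x^2 + 3)·(3x^3 + 7x^2 + 7x + 5) = 3x^6 + 9x^5 + 8x^4 + 4x^3 + 6x^2 + 10x + 4 ≡ 1 (mod x^4 + 2x^3 + 6x^2 + 6x + 6).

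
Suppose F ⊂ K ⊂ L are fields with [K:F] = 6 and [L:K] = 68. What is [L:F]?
[L:F] = 408

The tower law says that for any tower of field extensions F ⊂ K ⊂ L with finite degrees, [L:F] = [L:K] · [K:F]. Here this gives [L:F] = 68 · 6 = 408.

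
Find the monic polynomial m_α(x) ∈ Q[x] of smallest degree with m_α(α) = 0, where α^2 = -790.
m_α(x) = x^2 + 790

α satisfies α^2 + 790 = 0, so x^2 + 790 annihilates α. Since d = -790 is squarefree and ≠ 1, it is not a perfect square in Q, so x^2 + 790 has no rational root and is therefore irreducible over Q (a degree-2 polynomial over a field is irreducible iff it has no root). Hence m_α(x) = x^2 + 790.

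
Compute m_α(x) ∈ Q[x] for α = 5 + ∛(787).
m_α(x) = x^3 - 15x^2 + 75x - 912

Set β = α - 5 = ∛(787), so β^3 = 787. Then (α - 5)^3 - 787 = 0, i.e. α is a root of g(x) = (x - 5)^3 - 787 = x^3 - 15x^2 + 75x - 912. Since g(x) = h(x - 5) where h(x) = x^3 - 787, and h is irreducible over Q (because 787 is not a perfect cube, so h has no rational root, and a monic cubic with no rational root is irreducible), g is also irreducible (irreducibility is preserved under the substitution x → x - 5). Hence m_α(x) = x^3 - 15x^2 + 75x - 912.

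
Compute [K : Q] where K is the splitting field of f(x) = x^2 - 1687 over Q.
[K : Q] = 2

f(x) = x^2 - 1687 factors as (x - √1687)(x + √1687). The splitting field is K = Q(√1687). Since 1687 is squarefree and > 1, it is not a perfect square, so x^2 - 1687 is irreducible over Q and [Q(√1687) : Q] = 2. Hence [K : Q] = 2.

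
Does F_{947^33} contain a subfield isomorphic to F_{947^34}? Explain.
No: F_{947^34} is not a subfield of F_{947^33}

F_{p^m} embeds in F_{p^n} iff m | n. Here 34 ∤ 33 (since 33 = 0·34 + 33 with remainder 33 ≠ 0), so F_{947^34} is not a subfield of F_{947^33}. Equivalently: if it were, the tower law would give 34 = [F_{947^34}:F_947] dividing [F_{947^33}:F_947] = 33, contradiction.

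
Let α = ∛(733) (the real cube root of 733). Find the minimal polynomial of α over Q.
m_α(x) = x^3 - 733

α satisfies α^3 = 733, so x^3 - 733 annihilates α. By the rational root test, a rational root p/q (in lowest terms) of x^3 - 733 would satisfy p^3 = 733 q^3, forcing q = 1 and p^3 = 733; but 733 is not a perfect cube, contradiction. A monic cubic over Q with no rational root is irreducible (any nontrivial factorization would include a linear factor). Hence x^3 - 733 is the minimal polynomial of α, and in particular [Q(α):Q] = 3.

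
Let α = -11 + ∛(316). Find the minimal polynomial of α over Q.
m_α(x) = x^3 + 33x^2 + 363x + 1015

Set β = α + 11 = ∛(316), so β^3 = 316. Then (α + 11)^3 - 316 = 0, i.e. α is a root of g(x) = (x + 11)^3 - 316 = x^3 + 33x^2 + 363x + 1015. Since g(x) = h(x + 11) where h(x) = x^3 - 316, and h is irreducible over Q (because 316 is not a perfect cube, so h has no rational root, and a monic cubic with no rational root is irreducible), g is also irreducible (irreducibility is preserved under the substitution x → x + 11). Hence m_α(x) = x^3 + 33x^2 + 363x + 1015.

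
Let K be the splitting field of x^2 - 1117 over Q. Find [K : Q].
[K : Q] = 2

f(x) = x^2 - 1117 factors as (x - √1117)(x + √1117). The splitting field is K = Q(√1117). Since 1117 is squarefree and > 1, it is not a perfect square, so x^2 - 1117 is irreducible over Q and [Q(√1117) : Q] = 2. Hence [K : Q] = 2.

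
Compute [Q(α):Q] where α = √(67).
[Q(α):Q] = 2

[Q(α):Q] equals the degree of the minimal polynomial of α. Here α^2 = 67 and x^2 - 67 is irreducible (d = 67 is squarefree, ≠ 1, hence not a square), so deg(m_α) = 2. Thus [Q(α):Q] = 2.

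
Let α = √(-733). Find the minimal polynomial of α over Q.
m_α(x) = x^2 + 733

α satisfies α^2 + 733 = 0, so x^2 + 733 annihilates α. Since d = -733 is squarefree and ≠ 1, it is not a perfect square in Q, so x^2 + 733 has no rational root and is therefore irreducible over Q (a degree-2 polynomial over a field is irreducible iff it has no root). Hence m_α(x) = x^2 + 733.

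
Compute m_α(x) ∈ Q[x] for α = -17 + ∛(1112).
m_α(x) = x^3 + 51x^2 + 867x + 3801

Set β = α + 17 = ∛(1112), so β^3 = 1112. Then (α + 17)^3 - 1112 = 0, i.e. α is a root of g(x) = (x + 17)^3 - 1112 = x^3 + 51x^2 + 867x + 3801. Since g(x) = h(x + 17) where h(x) = x^3 - 1112, and h is irreducible over Q (because 1112 is not a perfect cube, so h has no rational root, and a monic cubic with no rational root is irreducible), g is also irreducible (irreducibility is preserved under the substitution x → x + 17). Hence m_α(x) = x^3 + 51x^2 + 867x + 3801.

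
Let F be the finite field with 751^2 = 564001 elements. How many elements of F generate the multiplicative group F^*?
There are φ(564000) = 147200 primitive elements

F_q^* is cyclic of order q - 1 = 564000. A cyclic group of order m has exactly φ(m) generators. Here m = 564000 = 2^5 · 3 · 5^3 · 47, so the number of primitive elements is φ(564000) = 147200.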